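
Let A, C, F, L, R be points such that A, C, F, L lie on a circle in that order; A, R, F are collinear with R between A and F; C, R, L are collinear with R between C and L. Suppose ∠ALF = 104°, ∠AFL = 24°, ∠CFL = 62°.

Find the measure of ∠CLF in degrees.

1. ∠FAL = 52°  [△AFL]
2. ∠FCL = 52°  [same arc FL]
3. ∠CLF = 66°  [△CFL]

∠CLF = 66°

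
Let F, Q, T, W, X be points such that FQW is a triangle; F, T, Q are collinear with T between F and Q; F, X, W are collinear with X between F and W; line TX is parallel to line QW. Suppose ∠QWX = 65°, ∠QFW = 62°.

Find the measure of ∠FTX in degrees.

∠FTX = 53°

1. ∠FWQ = 65°  [X on ray WF]
2. ∠FQW = 53°  [△FQW]
3. ∠FTX = 53°  [TX∥QW, corresponding at T]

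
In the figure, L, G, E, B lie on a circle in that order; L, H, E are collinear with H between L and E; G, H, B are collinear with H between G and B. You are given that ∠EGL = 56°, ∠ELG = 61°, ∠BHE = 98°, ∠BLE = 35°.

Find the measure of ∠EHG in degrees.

∠EHG = 82°

1. ∠GEL = 63°  [△LGE]
2. ∠BGE = 35°  [same arc EB]
3. ∠EHG = 82°  [△GHE]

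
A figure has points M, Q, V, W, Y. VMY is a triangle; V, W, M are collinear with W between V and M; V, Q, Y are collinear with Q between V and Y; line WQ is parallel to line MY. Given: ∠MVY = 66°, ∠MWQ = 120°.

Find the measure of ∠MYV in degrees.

∠MYV = 54°

1. ∠QVW = 66°  [W on VM, Q on VY]
2. ∠QWV = 60°  [linear pair at W on VM]
3. ∠VQW = 54°  [△VWQ]
4. ∠MYV = 54°  [WQ∥MY, corresponding at Q]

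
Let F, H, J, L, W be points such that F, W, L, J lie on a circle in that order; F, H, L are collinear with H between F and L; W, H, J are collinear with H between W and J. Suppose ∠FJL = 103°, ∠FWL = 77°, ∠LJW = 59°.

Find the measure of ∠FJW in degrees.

1. ∠LFW = 59°  [same arc WL]
2. ∠FLW = 44°  [△FWL]
3. ∠FJW = 44°  [same arc FW]

∠FJW = 44°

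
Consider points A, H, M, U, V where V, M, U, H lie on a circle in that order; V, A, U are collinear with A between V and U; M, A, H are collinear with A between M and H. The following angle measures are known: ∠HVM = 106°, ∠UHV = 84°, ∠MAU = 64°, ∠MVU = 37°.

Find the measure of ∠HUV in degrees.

∠HUV = 27°

1. ∠HAV = 64°  [vertical angles at A]
2. ∠MHU = 37°  [same arc MU]
3. ∠HAU = 116°  [linear pair at A on VU]
4. ∠HUV = 27°  [△UAH]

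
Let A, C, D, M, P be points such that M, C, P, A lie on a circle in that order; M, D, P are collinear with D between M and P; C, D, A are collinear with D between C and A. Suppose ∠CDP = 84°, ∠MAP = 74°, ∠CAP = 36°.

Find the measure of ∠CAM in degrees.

∠CAM = 38°

1. ∠MCP = 106°  [cyclic MCPA, opposite ∠C+∠A]
2. ∠CMP = 36°  [same arc CP]
3. ∠CPM = 38°  [△MCP]
4. ∠CAM = 38°  [same arc MC]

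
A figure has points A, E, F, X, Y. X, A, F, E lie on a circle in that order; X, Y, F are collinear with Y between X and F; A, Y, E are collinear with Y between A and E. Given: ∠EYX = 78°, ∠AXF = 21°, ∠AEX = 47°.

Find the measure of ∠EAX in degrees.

1. ∠AYF = 78°  [vertical angles at Y]
2. ∠AYX = 102°  [linear pair at Y on XF]
3. ∠EAX = 57°  [△XYA]

∠EAX = 57°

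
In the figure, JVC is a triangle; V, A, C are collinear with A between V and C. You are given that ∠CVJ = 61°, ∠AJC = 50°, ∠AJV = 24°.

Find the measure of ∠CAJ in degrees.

∠CAJ = 85°

1. ∠AVJ = 61°  [A on ray VC]
2. ∠JAV = 95°  [△JVA]
3. ∠CAJ = 85°  [linear pair at A on VC]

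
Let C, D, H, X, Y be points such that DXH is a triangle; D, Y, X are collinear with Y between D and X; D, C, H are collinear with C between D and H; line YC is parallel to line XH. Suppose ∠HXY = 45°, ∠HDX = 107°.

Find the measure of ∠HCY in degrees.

1. ∠DXH = 45°  [Y on ray XD]
2. ∠DHX = 28°  [△DXH]
3. ∠DCY = 28°  [YC∥XH, corresponding at C]
4. ∠HCY = 152°  [linear pair at C on DH]

∠HCY = 152°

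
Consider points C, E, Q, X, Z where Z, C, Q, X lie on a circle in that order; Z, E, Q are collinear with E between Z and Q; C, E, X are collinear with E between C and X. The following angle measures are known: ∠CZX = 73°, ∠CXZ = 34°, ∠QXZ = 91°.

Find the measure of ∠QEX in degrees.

1. ∠XCZ = 73°  [△ZCX]
2. ∠CQZ = 34°  [same arc ZC]
3. ∠QCZ = 89°  [cyclic ZCQX, opposite ∠C+∠X]
4. ∠XQZ = 73°  [same arc ZX]
5. ∠CZQ = 57°  [△ZCQ]
6. ∠CXQ = 57°  [same arc CQ]
7. ∠QEX = 50°  [△QEX]

∠QEX = 50°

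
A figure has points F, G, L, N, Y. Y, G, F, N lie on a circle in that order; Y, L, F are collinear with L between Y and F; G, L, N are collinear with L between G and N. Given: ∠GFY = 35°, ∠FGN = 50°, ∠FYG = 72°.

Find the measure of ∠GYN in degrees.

∠GYN = 122°

1. ∠FNG = 72°  [same arc GF]
2. ∠GFN = 58°  [△GFN]
3. ∠GYN = 122°  [cyclic YGFN, opposite ∠Y+∠F]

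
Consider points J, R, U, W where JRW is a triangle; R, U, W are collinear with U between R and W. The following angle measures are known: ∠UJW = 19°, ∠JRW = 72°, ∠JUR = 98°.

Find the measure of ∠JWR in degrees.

1. ∠JUW = 82°  [linear pair at U on RW]
2. ∠JWU = 79°  [△JUW]
3. ∠JWR = 79°  [U on ray WR]

∠JWR = 79°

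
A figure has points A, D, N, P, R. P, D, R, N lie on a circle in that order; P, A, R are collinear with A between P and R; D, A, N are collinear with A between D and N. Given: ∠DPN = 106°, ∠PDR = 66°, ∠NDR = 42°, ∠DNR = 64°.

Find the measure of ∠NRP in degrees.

∠NRP = 24°

1. ∠PNR = 114°  [cyclic PDRN, opposite ∠D+∠N]
2. ∠NPR = 42°  [same arc RN]
3. ∠NRP = 24°  [△PRN]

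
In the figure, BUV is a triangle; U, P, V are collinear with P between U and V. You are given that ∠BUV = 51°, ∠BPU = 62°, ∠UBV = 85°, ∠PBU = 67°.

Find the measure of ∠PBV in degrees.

∠PBV = 18°

1. ∠BVU = 44°  [△BUV]
2. ∠BPV = 118°  [linear pair at P on UV]
3. ∠BVP = 44°  [P on ray VU]
4. ∠PBV = 18°  [△BPV]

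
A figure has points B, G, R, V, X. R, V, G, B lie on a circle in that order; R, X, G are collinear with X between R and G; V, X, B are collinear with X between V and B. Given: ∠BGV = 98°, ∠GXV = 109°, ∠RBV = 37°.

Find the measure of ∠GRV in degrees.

∠GRV = 48°

1. ∠BRV = 82°  [cyclic RVGB, opposite ∠R+∠G]
2. ∠RXV = 71°  [linear pair at X on RG]
3. ∠BVR = 61°  [△RVB]
4. ∠GRV = 48°  [△RXV]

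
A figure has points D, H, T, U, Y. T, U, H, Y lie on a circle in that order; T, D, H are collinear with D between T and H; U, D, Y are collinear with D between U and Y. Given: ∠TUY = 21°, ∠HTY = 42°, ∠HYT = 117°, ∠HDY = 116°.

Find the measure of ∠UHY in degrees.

1. ∠THY = 21°  [same arc TY]
2. ∠HUY = 42°  [same arc HY]
3. ∠HYU = 43°  [△HDY]
4. ∠UHY = 95°  [△UHY]

∠UHY = 95°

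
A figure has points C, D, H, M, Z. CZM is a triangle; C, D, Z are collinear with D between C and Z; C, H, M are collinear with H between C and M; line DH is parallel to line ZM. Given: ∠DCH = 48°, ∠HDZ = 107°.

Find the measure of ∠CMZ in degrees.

1. ∠CDH = 73°  [linear pair at D on CZ]
2. ∠CHD = 59°  [△CDH]
3. ∠CMZ = 59°  [DH∥ZM, corresponding at H]

∠CMZ = 59°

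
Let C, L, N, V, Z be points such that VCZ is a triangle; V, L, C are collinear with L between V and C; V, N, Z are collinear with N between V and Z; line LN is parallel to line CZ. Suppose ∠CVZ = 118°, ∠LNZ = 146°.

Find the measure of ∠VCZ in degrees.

∠VCZ = 28°

1. ∠LVN = 118°  [L on VC, N on VZ]
2. ∠LNV = 34°  [linear pair at N on VZ]
3. ∠NLV = 28°  [△VLN]
4. ∠VCZ = 28°  [LN∥CZ, corresponding at L]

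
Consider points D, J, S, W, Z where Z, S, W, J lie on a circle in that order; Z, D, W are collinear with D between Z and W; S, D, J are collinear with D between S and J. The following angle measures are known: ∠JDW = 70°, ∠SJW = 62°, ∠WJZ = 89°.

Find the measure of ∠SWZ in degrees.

1. ∠SZW = 62°  [same arc SW]
2. ∠WSZ = 91°  [cyclic ZSWJ, opposite ∠S+∠J]
3. ∠SWZ = 27°  [△ZSW]

∠SWZ = 27°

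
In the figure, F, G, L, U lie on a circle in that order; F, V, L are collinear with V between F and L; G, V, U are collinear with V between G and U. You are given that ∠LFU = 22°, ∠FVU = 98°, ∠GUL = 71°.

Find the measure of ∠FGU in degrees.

1. ∠GVL = 98°  [vertical angles at V]
2. ∠GFL = 71°  [same arc GL]
3. ∠FVG = 82°  [linear pair at V on FL]
4. ∠FGU = 27°  [△FVG]

∠FGU = 27°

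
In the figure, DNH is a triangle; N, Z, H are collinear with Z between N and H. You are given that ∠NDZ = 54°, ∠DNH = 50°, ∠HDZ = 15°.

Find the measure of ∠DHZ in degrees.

∠DHZ = 61°

1. ∠DNZ = 50°  [Z on ray NH]
2. ∠DZN = 76°  [△DNZ]
3. ∠DZH = 104°  [linear pair at Z on NH]
4. ∠DHZ = 61°  [△DZH]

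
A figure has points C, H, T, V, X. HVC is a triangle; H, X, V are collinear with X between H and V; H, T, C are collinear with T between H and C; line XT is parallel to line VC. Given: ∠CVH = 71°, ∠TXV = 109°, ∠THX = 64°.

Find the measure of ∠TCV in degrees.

∠TCV = 45°

1. ∠HXT = 71°  [XT∥VC, corresponding at X]
2. ∠HTX = 45°  [△HXT]
3. ∠CTX = 135°  [linear pair at T on HC]
4. ∠TCV = 45°  [XT∥VC, co-interior at C–T]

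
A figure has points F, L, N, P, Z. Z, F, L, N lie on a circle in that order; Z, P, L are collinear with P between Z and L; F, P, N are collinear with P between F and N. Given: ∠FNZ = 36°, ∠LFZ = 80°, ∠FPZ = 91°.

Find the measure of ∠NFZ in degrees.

1. ∠FLZ = 36°  [same arc ZF]
2. ∠FZL = 64°  [△ZFL]
3. ∠NFZ = 25°  [△ZPF]

∠NFZ = 25°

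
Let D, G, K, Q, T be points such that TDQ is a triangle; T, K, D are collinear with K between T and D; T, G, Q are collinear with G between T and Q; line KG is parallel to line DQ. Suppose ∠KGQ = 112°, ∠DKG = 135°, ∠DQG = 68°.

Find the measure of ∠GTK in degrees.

∠GTK = 67°

1. ∠KGT = 68°  [linear pair at G on TQ]
2. ∠GKT = 45°  [linear pair at K on TD]
3. ∠GTK = 67°  [△TKG]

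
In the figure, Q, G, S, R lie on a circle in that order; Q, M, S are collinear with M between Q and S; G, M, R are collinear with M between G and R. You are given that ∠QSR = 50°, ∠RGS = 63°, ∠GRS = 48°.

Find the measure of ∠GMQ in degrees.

1. ∠QGR = 50°  [same arc QR]
2. ∠GQS = 48°  [same arc GS]
3. ∠GMQ = 82°  [△QMG]

∠GMQ = 82°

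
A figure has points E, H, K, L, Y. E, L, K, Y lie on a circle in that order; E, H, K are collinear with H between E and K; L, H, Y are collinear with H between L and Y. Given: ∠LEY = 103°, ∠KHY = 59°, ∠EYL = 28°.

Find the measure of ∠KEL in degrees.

∠KEL = 72°

1. ∠ELY = 49°  [△ELY]
2. ∠EHL = 59°  [vertical angles at H]
3. ∠KEL = 72°  [△EHL]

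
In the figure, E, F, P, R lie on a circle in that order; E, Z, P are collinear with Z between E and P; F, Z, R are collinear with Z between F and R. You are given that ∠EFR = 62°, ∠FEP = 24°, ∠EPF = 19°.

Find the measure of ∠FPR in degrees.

∠FPR = 81°

1. ∠ERF = 19°  [same arc EF]
2. ∠FER = 99°  [△EFR]
3. ∠FPR = 81°  [cyclic EFPR, opposite ∠E+∠P]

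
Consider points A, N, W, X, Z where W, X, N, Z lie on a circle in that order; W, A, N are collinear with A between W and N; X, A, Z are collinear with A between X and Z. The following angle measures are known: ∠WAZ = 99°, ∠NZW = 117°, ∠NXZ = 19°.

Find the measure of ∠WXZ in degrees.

∠WXZ = 44°

1. ∠NAX = 99°  [vertical angles at A]
2. ∠NXW = 63°  [cyclic WXNZ, opposite ∠X+∠Z]
3. ∠WNX = 62°  [△XAN]
4. ∠WAX = 81°  [linear pair at A on WN]
5. ∠NWX = 55°  [△WXN]
6. ∠WXZ = 44°  [△WAX]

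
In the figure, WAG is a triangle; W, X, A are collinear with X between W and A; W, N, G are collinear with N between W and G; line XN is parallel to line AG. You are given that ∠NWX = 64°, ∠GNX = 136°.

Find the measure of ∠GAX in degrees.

1. ∠WNX = 44°  [linear pair at N on WG]
2. ∠NXW = 72°  [△WXN]
3. ∠AXN = 108°  [linear pair at X on WA]
4. ∠GAX = 72°  [XN∥AG, co-interior at A–X]

∠GAX = 72°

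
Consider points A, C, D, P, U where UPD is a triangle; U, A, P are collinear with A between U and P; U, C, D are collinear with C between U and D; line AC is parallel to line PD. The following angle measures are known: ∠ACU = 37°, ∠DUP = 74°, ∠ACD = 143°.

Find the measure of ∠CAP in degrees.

∠CAP = 111°

1. ∠PDU = 37°  [AC∥PD, corresponding at C]
2. ∠DPU = 69°  [△UPD]
3. ∠CAU = 69°  [AC∥PD, corresponding at A]
4. ∠CAP = 111°  [linear pair at A on UP]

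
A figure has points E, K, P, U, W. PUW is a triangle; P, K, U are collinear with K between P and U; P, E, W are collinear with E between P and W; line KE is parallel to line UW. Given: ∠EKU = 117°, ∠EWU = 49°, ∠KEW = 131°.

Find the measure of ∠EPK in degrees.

∠EPK = 68°

1. ∠EKP = 63°  [linear pair at K on PU]
2. ∠KEP = 49°  [linear pair at E on PW]
3. ∠EPK = 68°  [△PKE]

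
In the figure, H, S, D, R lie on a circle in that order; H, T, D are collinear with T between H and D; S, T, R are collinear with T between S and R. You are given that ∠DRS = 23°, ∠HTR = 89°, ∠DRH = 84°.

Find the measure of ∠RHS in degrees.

1. ∠DHS = 23°  [same arc SD]
2. ∠DTS = 89°  [vertical angles at T]
3. ∠DSH = 96°  [cyclic HSDR, opposite ∠S+∠R]
4. ∠HDS = 61°  [△HSD]
5. ∠HTS = 91°  [linear pair at T on HD]
6. ∠HRS = 61°  [same arc HS]
7. ∠HSR = 66°  [△HTS]
8. ∠RHS = 53°  [△HSR]

∠RHS = 53°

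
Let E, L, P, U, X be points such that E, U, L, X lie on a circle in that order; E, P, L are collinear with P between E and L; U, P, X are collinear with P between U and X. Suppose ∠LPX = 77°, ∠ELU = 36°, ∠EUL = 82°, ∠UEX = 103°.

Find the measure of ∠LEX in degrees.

1. ∠EPX = 103°  [linear pair at P on EL]
2. ∠EXU = 36°  [same arc EU]
3. ∠LEX = 41°  [△EPX]

∠LEX = 41°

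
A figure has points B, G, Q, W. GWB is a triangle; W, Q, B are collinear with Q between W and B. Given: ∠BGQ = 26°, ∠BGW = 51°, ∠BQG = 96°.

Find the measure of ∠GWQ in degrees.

1. ∠GBQ = 58°  [△GQB]
2. ∠GBW = 58°  [Q on ray BW]
3. ∠BWG = 71°  [△GWB]
4. ∠GWQ = 71°  [Q on ray WB]

∠GWQ = 71°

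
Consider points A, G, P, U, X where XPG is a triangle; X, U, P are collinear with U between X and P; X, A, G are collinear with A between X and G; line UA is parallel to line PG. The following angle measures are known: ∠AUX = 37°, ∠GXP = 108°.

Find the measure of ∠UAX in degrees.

1. ∠GPX = 37°  [UA∥PG, corresponding at U]
2. ∠PGX = 35°  [△XPG]
3. ∠UAX = 35°  [UA∥PG, corresponding at A]

∠UAX = 35°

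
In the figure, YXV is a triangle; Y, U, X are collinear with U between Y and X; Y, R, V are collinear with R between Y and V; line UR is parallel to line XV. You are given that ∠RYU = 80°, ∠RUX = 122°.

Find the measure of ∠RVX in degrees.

1. ∠RUY = 58°  [linear pair at U on YX]
2. ∠URY = 42°  [△YUR]
3. ∠URV = 138°  [linear pair at R on YV]
4. ∠RVX = 42°  [UR∥XV, co-interior at V–R]

∠RVX = 42°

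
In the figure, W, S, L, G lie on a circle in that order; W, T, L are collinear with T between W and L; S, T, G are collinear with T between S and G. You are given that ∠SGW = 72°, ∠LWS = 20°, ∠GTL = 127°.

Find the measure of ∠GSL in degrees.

1. ∠SLW = 72°  [same arc WS]
2. ∠STW = 127°  [vertical angles at T]
3. ∠LTS = 53°  [linear pair at T on WL]
4. ∠GSL = 55°  [△STL]

∠GSL = 55°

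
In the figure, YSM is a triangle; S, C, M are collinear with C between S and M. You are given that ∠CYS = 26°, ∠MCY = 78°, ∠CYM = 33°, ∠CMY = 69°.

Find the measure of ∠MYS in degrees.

1. ∠SCY = 102°  [linear pair at C on SM]
2. ∠SMY = 69°  [C on ray MS]
3. ∠CSY = 52°  [△YSC]
4. ∠MSY = 52°  [C on ray SM]
5. ∠MYS = 59°  [△YSM]

∠MYS = 59°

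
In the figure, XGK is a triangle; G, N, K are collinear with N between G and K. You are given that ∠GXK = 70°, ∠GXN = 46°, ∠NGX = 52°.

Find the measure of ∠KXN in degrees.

1. ∠GNX = 82°  [△XGN]
2. ∠KGX = 52°  [N on ray GK]
3. ∠KNX = 98°  [linear pair at N on GK]
4. ∠GKX = 58°  [△XGK]
5. ∠NKX = 58°  [N on ray KG]
6. ∠KXN = 24°  [△XNK]

∠KXN = 24°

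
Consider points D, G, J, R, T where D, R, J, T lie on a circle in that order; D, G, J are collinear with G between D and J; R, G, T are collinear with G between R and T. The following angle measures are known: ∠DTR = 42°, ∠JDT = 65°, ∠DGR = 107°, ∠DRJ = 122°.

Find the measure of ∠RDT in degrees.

1. ∠DJR = 42°  [same arc DR]
2. ∠JDR = 16°  [△DRJ]
3. ∠DRT = 57°  [△DGR]
4. ∠RDT = 81°  [△DRT]

∠RDT = 81°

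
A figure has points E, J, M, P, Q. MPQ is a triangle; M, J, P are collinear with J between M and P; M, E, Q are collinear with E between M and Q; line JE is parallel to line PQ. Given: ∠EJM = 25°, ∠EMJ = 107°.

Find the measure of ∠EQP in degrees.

1. ∠JEM = 48°  [△MJE]
2. ∠JEQ = 132°  [linear pair at E on MQ]
3. ∠EQP = 48°  [JE∥PQ, co-interior at Q–E]

∠EQP = 48°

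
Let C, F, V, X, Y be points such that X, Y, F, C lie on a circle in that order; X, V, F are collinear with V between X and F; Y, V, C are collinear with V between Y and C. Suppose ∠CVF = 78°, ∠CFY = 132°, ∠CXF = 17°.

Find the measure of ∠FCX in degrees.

∠FCX = 92°

1. ∠CVX = 102°  [linear pair at V on XF]
2. ∠CXY = 48°  [cyclic XYFC, opposite ∠X+∠F]
3. ∠XCY = 61°  [△XVC]
4. ∠CYX = 71°  [△XYC]
5. ∠CFX = 71°  [same arc XC]
6. ∠FCX = 92°  [△XFC]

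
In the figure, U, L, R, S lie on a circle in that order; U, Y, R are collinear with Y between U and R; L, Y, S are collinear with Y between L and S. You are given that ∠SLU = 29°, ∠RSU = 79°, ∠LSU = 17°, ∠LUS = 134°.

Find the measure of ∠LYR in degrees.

∠LYR = 91°

1. ∠SRU = 29°  [same arc US]
2. ∠RUS = 72°  [△URS]
3. ∠LRU = 17°  [same arc UL]
4. ∠RLS = 72°  [same arc RS]
5. ∠LYR = 91°  [△LYR]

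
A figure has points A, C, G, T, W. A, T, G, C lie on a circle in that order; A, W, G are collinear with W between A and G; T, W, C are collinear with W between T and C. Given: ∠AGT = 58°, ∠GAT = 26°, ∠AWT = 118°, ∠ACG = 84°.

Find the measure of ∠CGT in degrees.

1. ∠ACT = 58°  [same arc AT]
2. ∠ATC = 36°  [△AWT]
3. ∠CAT = 86°  [△ATC]
4. ∠CGT = 94°  [cyclic ATGC, opposite ∠A+∠G]

∠CGT = 94°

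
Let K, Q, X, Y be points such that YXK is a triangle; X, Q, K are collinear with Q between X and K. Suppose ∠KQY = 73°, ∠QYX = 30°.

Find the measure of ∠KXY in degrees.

1. ∠XQY = 107°  [linear pair at Q on XK]
2. ∠QXY = 43°  [△YXQ]
3. ∠KXY = 43°  [Q on ray XK]

∠KXY = 43°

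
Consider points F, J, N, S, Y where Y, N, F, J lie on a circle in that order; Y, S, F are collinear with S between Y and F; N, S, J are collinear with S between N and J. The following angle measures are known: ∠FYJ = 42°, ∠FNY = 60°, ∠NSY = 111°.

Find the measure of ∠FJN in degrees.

∠FJN = 51°

1. ∠FJY = 120°  [cyclic YNFJ, opposite ∠N+∠J]
2. ∠FSJ = 111°  [vertical angles at S]
3. ∠JFY = 18°  [△YFJ]
4. ∠FJN = 51°  [△FSJ]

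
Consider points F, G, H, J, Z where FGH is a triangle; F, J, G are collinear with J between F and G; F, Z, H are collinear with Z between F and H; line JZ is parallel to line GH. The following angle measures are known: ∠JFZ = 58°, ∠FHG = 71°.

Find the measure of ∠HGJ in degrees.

1. ∠GFH = 58°  [J on FG, Z on FH]
2. ∠FGH = 51°  [△FGH]
3. ∠HGJ = 51°  [J on ray GF]

∠HGJ = 51°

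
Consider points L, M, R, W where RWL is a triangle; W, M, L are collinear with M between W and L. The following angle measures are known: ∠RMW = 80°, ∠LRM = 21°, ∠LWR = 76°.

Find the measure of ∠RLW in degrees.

∠RLW = 59°

1. ∠LMR = 100°  [linear pair at M on WL]
2. ∠MLR = 59°  [△RML]
3. ∠RLW = 59°  [M on ray LW]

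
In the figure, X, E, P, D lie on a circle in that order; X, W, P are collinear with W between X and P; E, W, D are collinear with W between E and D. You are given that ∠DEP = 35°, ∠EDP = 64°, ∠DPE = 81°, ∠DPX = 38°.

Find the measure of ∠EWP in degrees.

∠EWP = 102°

1. ∠EXP = 64°  [same arc EP]
2. ∠DEX = 38°  [same arc XD]
3. ∠EWX = 78°  [△XWE]
4. ∠EWP = 102°  [linear pair at W on XP]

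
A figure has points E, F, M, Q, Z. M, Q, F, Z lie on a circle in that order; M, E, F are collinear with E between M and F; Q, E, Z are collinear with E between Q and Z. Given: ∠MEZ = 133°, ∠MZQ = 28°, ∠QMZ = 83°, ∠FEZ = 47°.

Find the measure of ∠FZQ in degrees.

∠FZQ = 64°

1. ∠FEQ = 133°  [vertical angles at E]
2. ∠MFQ = 28°  [same arc MQ]
3. ∠QFZ = 97°  [cyclic MQFZ, opposite ∠M+∠F]
4. ∠FQZ = 19°  [△QEF]
5. ∠FZQ = 64°  [△QFZ]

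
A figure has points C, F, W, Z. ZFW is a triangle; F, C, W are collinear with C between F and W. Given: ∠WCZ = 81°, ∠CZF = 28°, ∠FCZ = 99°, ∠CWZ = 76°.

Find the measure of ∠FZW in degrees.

∠FZW = 51°

1. ∠CFZ = 53°  [△ZFC]
2. ∠FWZ = 76°  [C on ray WF]
3. ∠WFZ = 53°  [C on ray FW]
4. ∠FZW = 51°  [△ZFW]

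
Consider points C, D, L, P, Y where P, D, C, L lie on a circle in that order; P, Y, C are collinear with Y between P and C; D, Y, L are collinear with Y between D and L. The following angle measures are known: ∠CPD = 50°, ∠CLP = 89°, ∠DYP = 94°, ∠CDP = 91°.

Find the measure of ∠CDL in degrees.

1. ∠DCP = 39°  [△PDC]
2. ∠CYD = 86°  [linear pair at Y on PC]
3. ∠CDL = 55°  [△DYC]

∠CDL = 55°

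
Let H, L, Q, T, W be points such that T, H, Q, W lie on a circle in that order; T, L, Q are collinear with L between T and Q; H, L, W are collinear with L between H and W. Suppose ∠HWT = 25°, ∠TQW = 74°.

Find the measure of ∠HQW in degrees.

∠HQW = 99°

1. ∠THW = 74°  [same arc TW]
2. ∠HTW = 81°  [△THW]
3. ∠HQW = 99°  [cyclic THQW, opposite ∠T+∠Q]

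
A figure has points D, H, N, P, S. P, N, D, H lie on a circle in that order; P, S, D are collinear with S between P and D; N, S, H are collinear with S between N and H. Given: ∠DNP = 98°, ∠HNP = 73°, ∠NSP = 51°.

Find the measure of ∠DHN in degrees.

1. ∠HDP = 73°  [same arc PH]
2. ∠DSH = 51°  [vertical angles at S]
3. ∠DHN = 56°  [△DSH]

∠DHN = 56°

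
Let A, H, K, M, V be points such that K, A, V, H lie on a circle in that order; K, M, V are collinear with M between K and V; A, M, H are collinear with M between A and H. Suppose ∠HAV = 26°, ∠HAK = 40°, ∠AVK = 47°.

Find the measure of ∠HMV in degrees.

1. ∠HKV = 26°  [same arc VH]
2. ∠AHK = 47°  [same arc KA]
3. ∠HMK = 107°  [△KMH]
4. ∠HMV = 73°  [linear pair at M on KV]

∠HMV = 73°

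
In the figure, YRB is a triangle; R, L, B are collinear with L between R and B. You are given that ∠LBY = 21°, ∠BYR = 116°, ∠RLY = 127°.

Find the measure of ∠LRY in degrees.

∠LRY = 43°

1. ∠RBY = 21°  [L on ray BR]
2. ∠BRY = 43°  [△YRB]
3. ∠LRY = 43°  [L on ray RB]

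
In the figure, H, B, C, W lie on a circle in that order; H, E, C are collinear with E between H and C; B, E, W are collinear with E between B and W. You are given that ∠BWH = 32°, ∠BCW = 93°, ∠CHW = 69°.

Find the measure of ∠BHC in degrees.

∠BHC = 18°

1. ∠BCH = 32°  [same arc HB]
2. ∠BHW = 87°  [cyclic HBCW, opposite ∠H+∠C]
3. ∠CBW = 69°  [same arc CW]
4. ∠BEC = 79°  [△BEC]
5. ∠HBW = 61°  [△HBW]
6. ∠BEH = 101°  [linear pair at E on HC]
7. ∠BHC = 18°  [△HEB]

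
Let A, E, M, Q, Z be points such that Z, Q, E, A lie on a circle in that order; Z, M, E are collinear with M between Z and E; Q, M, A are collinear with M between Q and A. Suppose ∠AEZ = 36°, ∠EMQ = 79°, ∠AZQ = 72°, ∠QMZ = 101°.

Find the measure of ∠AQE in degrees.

∠AQE = 29°

1. ∠AQZ = 36°  [same arc ZA]
2. ∠AMZ = 79°  [vertical angles at M]
3. ∠QAZ = 72°  [△ZQA]
4. ∠AZE = 29°  [△ZMA]
5. ∠AQE = 29°  [same arc EA]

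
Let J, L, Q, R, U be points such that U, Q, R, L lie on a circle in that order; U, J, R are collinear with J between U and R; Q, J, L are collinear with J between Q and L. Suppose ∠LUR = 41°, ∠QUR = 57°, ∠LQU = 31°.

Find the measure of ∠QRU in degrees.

∠QRU = 51°

1. ∠LQR = 41°  [same arc RL]
2. ∠QJU = 92°  [△UJQ]
3. ∠QJR = 88°  [linear pair at J on UR]
4. ∠QRU = 51°  [△QJR]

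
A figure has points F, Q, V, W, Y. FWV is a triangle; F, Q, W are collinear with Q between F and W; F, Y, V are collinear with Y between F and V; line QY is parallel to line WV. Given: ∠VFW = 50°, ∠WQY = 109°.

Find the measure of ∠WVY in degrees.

∠WVY = 59°

1. ∠QFY = 50°  [Q on FW, Y on FV]
2. ∠FQY = 71°  [linear pair at Q on FW]
3. ∠FYQ = 59°  [△FQY]
4. ∠QYV = 121°  [linear pair at Y on FV]
5. ∠WVY = 59°  [QY∥WV, co-interior at V–Y]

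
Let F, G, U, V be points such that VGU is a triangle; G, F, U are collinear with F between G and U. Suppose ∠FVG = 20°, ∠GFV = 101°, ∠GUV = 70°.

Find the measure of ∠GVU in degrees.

∠GVU = 51°

1. ∠FGV = 59°  [△VGF]
2. ∠UGV = 59°  [F on ray GU]
3. ∠GVU = 51°  [△VGU]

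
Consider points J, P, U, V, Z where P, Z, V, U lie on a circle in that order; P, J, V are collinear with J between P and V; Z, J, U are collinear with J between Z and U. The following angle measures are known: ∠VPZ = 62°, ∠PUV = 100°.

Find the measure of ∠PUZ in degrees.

1. ∠PZV = 80°  [cyclic PZVU, opposite ∠Z+∠U]
2. ∠PVZ = 38°  [△PZV]
3. ∠PUZ = 38°  [same arc PZ]

∠PUZ = 38°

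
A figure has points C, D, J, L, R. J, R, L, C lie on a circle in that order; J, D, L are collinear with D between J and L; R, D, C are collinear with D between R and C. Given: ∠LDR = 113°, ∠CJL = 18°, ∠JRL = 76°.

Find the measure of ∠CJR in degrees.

∠CJR = 73°

1. ∠CDJ = 113°  [vertical angles at D]
2. ∠JCR = 49°  [△JDC]
3. ∠JCL = 104°  [cyclic JRLC, opposite ∠R+∠C]
4. ∠CLJ = 58°  [△JLC]
5. ∠CRJ = 58°  [same arc JC]
6. ∠CJR = 73°  [△JRC]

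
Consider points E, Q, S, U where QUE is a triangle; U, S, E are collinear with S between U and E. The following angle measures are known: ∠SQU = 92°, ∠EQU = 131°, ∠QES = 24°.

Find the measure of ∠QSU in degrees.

1. ∠QEU = 24°  [S on ray EU]
2. ∠EUQ = 25°  [△QUE]
3. ∠QUS = 25°  [S on ray UE]
4. ∠QSU = 63°  [△QUS]

∠QSU = 63°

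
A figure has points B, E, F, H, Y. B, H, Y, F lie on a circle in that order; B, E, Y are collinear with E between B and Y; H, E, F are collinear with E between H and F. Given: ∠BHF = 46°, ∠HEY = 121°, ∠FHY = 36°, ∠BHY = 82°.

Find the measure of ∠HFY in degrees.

∠HFY = 75°

1. ∠BYH = 23°  [△HEY]
2. ∠HBY = 75°  [△BHY]
3. ∠HFY = 75°  [same arc HY]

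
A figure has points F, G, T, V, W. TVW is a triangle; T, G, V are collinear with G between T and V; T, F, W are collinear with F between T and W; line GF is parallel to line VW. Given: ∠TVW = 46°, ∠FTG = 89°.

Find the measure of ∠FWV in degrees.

∠FWV = 45°

1. ∠FGT = 46°  [GF∥VW, corresponding at G]
2. ∠GFT = 45°  [△TGF]
3. ∠GFW = 135°  [linear pair at F on TW]
4. ∠FWV = 45°  [GF∥VW, co-interior at W–F]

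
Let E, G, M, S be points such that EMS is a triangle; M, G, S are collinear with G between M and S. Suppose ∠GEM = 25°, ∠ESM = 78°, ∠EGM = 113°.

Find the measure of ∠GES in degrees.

1. ∠ESG = 78°  [G on ray SM]
2. ∠EGS = 67°  [linear pair at G on MS]
3. ∠GES = 35°  [△EGS]

∠GES = 35°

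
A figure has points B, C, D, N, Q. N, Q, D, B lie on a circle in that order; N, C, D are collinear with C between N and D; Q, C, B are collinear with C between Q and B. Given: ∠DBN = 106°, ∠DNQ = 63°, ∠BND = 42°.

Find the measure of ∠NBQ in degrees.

∠NBQ = 43°

1. ∠DQN = 74°  [cyclic NQDB, opposite ∠Q+∠B]
2. ∠NDQ = 43°  [△NQD]
3. ∠NBQ = 43°  [same arc NQ]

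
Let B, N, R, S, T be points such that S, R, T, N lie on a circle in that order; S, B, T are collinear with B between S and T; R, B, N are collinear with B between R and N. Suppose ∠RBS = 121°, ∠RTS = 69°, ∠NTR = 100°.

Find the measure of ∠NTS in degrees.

1. ∠NBT = 121°  [vertical angles at B]
2. ∠RBT = 59°  [linear pair at B on ST]
3. ∠NRT = 52°  [△RBT]
4. ∠RNT = 28°  [△RTN]
5. ∠NTS = 31°  [△TBN]

∠NTS = 31°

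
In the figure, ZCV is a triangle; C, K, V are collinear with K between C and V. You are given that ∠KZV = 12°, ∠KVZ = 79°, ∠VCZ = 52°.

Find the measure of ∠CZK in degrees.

∠CZK = 37°

1. ∠VKZ = 89°  [△ZKV]
2. ∠KCZ = 52°  [K on ray CV]
3. ∠CKZ = 91°  [linear pair at K on CV]
4. ∠CZK = 37°  [△ZCK]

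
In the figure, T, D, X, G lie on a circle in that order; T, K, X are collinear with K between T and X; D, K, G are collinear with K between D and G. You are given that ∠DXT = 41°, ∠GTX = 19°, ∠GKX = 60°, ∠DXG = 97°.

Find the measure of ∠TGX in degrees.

1. ∠GDX = 19°  [same arc XG]
2. ∠DGX = 64°  [△DXG]
3. ∠GXT = 56°  [△XKG]
4. ∠TGX = 105°  [△TXG]

∠TGX = 105°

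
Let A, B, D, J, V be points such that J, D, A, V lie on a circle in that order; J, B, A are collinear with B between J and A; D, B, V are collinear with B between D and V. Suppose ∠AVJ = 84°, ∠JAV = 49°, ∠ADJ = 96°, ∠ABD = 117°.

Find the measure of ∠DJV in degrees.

∠DJV = 115°

1. ∠AJV = 47°  [△JAV]
2. ∠JDV = 49°  [same arc JV]
3. ∠JBV = 117°  [vertical angles at B]
4. ∠DVJ = 16°  [△JBV]
5. ∠DJV = 115°  [△JDV]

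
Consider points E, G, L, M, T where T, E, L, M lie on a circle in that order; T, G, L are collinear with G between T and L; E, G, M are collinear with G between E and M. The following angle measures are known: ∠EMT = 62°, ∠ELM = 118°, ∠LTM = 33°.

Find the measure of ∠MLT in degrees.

1. ∠MGT = 85°  [△TGM]
2. ∠LEM = 33°  [same arc LM]
3. ∠LGM = 95°  [linear pair at G on TL]
4. ∠EML = 29°  [△ELM]
5. ∠MLT = 56°  [△LGM]

∠MLT = 56°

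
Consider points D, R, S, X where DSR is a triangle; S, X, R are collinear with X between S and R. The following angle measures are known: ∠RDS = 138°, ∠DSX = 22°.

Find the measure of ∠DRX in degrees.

∠DRX = 20°

1. ∠DSR = 22°  [X on ray SR]
2. ∠DRS = 20°  [△DSR]
3. ∠DRX = 20°  [X on ray RS]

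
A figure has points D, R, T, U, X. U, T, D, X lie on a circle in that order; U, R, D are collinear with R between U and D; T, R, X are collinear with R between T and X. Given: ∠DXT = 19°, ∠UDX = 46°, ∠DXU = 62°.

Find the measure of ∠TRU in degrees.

∠TRU = 115°

1. ∠DUT = 19°  [same arc TD]
2. ∠UTX = 46°  [same arc UX]
3. ∠TRU = 115°  [△URT]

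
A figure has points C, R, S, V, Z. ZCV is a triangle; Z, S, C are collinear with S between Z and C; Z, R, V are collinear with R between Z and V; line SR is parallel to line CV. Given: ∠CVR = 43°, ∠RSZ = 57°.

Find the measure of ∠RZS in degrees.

1. ∠CVZ = 43°  [R on ray VZ]
2. ∠VCZ = 57°  [SR∥CV, corresponding at S]
3. ∠CZV = 80°  [△ZCV]
4. ∠RZS = 80°  [S on ZC, R on ZV]

∠RZS = 80°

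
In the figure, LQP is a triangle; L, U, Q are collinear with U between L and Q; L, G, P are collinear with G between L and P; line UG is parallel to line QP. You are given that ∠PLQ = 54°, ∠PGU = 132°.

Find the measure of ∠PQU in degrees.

1. ∠GLU = 54°  [U on LQ, G on LP]
2. ∠LGU = 48°  [linear pair at G on LP]
3. ∠GUL = 78°  [△LUG]
4. ∠GUQ = 102°  [linear pair at U on LQ]
5. ∠PQU = 78°  [UG∥QP, co-interior at Q–U]

∠PQU = 78°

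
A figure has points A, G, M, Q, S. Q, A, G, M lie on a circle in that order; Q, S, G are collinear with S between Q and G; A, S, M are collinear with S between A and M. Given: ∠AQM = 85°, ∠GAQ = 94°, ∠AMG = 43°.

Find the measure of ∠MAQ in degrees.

1. ∠AQG = 43°  [same arc AG]
2. ∠AGQ = 43°  [△QAG]
3. ∠AMQ = 43°  [same arc QA]
4. ∠MAQ = 52°  [△QAM]

∠MAQ = 52°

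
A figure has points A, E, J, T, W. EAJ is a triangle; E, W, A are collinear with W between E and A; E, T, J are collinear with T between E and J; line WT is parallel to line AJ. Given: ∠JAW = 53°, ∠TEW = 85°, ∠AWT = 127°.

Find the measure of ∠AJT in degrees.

1. ∠EAJ = 53°  [W on ray AE]
2. ∠AEJ = 85°  [W on EA, T on EJ]
3. ∠AJE = 42°  [△EAJ]
4. ∠AJT = 42°  [T on ray JE]

∠AJT = 42°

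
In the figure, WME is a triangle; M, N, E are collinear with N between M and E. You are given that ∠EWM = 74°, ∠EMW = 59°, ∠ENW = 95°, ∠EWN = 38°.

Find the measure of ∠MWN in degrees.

1. ∠NMW = 59°  [N on ray ME]
2. ∠MNW = 85°  [linear pair at N on ME]
3. ∠MWN = 36°  [△WMN]

∠MWN = 36°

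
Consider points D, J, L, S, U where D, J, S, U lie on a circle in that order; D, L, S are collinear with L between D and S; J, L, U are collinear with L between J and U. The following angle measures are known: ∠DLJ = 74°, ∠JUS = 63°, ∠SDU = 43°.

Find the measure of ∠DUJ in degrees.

∠DUJ = 31°

1. ∠SLU = 74°  [vertical angles at L]
2. ∠DLU = 106°  [linear pair at L on DS]
3. ∠DUJ = 31°  [△DLU]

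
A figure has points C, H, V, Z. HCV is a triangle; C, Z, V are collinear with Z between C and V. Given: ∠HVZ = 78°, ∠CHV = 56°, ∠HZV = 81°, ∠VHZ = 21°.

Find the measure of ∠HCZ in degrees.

∠HCZ = 46°

1. ∠CVH = 78°  [Z on ray VC]
2. ∠HCV = 46°  [△HCV]
3. ∠HCZ = 46°  [Z on ray CV]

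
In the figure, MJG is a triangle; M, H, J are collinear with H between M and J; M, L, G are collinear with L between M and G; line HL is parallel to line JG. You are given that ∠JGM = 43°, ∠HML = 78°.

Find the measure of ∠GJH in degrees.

1. ∠HLM = 43°  [HL∥JG, corresponding at L]
2. ∠LHM = 59°  [△MHL]
3. ∠JHL = 121°  [linear pair at H on MJ]
4. ∠GJH = 59°  [HL∥JG, co-interior at J–H]

∠GJH = 59°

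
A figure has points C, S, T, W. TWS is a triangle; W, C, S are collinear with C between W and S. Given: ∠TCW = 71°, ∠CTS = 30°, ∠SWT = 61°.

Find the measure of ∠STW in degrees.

1. ∠SCT = 109°  [linear pair at C on WS]
2. ∠CST = 41°  [△TCS]
3. ∠TSW = 41°  [C on ray SW]
4. ∠STW = 78°  [△TWS]

∠STW = 78°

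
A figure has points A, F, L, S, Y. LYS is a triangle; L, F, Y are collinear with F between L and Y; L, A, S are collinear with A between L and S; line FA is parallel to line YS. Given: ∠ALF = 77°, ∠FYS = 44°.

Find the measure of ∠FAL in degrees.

∠FAL = 59°

1. ∠SLY = 77°  [F on LY, A on LS]
2. ∠LYS = 44°  [F on ray YL]
3. ∠LSY = 59°  [△LYS]
4. ∠FAL = 59°  [FA∥YS, corresponding at A]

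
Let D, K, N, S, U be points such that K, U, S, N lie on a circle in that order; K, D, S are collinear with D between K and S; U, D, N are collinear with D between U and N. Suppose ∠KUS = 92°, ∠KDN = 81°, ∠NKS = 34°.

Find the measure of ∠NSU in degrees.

∠NSU = 123°

1. ∠KNS = 88°  [cyclic KUSN, opposite ∠U+∠N]
2. ∠NDS = 99°  [linear pair at D on KS]
3. ∠NUS = 34°  [same arc SN]
4. ∠KSN = 58°  [△KSN]
5. ∠SNU = 23°  [△SDN]
6. ∠NSU = 123°  [△USN]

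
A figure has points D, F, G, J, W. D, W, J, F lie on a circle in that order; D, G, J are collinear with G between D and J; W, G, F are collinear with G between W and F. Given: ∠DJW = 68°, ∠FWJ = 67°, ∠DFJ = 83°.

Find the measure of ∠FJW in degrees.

∠FJW = 98°

1. ∠DWJ = 97°  [cyclic DWJF, opposite ∠W+∠F]
2. ∠JDW = 15°  [△DWJ]
3. ∠JFW = 15°  [same arc WJ]
4. ∠FJW = 98°  [△WJF]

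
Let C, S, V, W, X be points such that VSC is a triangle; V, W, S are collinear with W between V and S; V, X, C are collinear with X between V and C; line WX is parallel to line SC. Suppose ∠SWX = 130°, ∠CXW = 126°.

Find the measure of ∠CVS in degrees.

∠CVS = 76°

1. ∠VWX = 50°  [linear pair at W on VS]
2. ∠VXW = 54°  [linear pair at X on VC]
3. ∠WVX = 76°  [△VWX]
4. ∠CVS = 76°  [W on VS, X on VC]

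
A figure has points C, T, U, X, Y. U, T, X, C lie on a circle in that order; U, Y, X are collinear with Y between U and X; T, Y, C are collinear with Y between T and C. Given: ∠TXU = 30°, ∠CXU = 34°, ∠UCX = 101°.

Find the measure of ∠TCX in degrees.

1. ∠TCU = 30°  [same arc UT]
2. ∠CTU = 34°  [same arc UC]
3. ∠CUX = 45°  [△UXC]
4. ∠CUT = 116°  [△UTC]
5. ∠CTX = 45°  [same arc XC]
6. ∠CXT = 64°  [cyclic UTXC, opposite ∠U+∠X]
7. ∠TCX = 71°  [△TXC]

∠TCX = 71°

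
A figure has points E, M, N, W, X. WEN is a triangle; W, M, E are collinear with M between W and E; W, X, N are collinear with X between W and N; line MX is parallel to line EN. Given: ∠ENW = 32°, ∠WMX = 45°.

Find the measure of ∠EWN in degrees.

∠EWN = 103°

1. ∠MXW = 32°  [MX∥EN, corresponding at X]
2. ∠MWX = 103°  [△WMX]
3. ∠EWN = 103°  [M on WE, X on WN]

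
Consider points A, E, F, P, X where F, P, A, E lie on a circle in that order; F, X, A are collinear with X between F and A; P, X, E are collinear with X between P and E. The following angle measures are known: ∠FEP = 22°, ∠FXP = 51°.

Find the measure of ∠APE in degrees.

∠APE = 29°

1. ∠FAP = 22°  [same arc FP]
2. ∠AXP = 129°  [linear pair at X on FA]
3. ∠APE = 29°  [△PXA]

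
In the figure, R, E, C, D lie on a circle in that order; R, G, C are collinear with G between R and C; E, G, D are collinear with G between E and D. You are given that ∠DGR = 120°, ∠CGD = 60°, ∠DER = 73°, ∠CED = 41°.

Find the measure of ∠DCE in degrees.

∠DCE = 92°

1. ∠DCR = 73°  [same arc RD]
2. ∠CDE = 47°  [△CGD]
3. ∠DCE = 92°  [△ECD]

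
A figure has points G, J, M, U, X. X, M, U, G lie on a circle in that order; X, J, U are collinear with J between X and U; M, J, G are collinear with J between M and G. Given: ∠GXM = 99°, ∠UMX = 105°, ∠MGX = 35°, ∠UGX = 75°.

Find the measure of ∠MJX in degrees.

∠MJX = 94°

1. ∠GMX = 46°  [△XMG]
2. ∠MUX = 35°  [same arc XM]
3. ∠MXU = 40°  [△XMU]
4. ∠MJX = 94°  [△XJM]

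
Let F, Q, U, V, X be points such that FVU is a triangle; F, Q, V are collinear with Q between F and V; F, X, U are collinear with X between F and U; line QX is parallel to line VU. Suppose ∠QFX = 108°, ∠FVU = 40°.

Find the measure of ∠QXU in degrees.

1. ∠UFV = 108°  [Q on FV, X on FU]
2. ∠FUV = 32°  [△FVU]
3. ∠FXQ = 32°  [QX∥VU, corresponding at X]
4. ∠QXU = 148°  [linear pair at X on FU]

∠QXU = 148°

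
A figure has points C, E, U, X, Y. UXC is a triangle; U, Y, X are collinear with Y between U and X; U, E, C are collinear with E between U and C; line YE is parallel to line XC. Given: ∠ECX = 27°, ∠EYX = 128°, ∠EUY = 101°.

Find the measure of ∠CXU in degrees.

1. ∠UCX = 27°  [E on ray CU]
2. ∠CUX = 101°  [Y on UX, E on UC]
3. ∠CXU = 52°  [△UXC]

∠CXU = 52°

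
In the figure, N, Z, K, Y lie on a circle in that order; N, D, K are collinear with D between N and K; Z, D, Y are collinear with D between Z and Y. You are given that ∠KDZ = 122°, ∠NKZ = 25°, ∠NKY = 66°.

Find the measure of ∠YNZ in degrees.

1. ∠NYZ = 25°  [same arc NZ]
2. ∠NZY = 66°  [same arc NY]
3. ∠YNZ = 89°  [△NZY]

∠YNZ = 89°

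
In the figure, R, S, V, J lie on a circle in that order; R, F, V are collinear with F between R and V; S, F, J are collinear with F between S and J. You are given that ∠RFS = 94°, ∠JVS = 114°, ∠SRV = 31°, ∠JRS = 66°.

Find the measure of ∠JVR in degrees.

1. ∠JFV = 94°  [vertical angles at F]
2. ∠SJV = 31°  [same arc SV]
3. ∠JVR = 55°  [△VFJ]

∠JVR = 55°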